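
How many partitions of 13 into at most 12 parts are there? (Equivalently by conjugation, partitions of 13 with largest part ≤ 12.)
p(13, parts ≤ 12) = 100

Partitions of 13 with all parts ≤ 12: 12+1, 11+2, 11+1+1, 10+3, 10+2+1, 10+1+1+1, 9+4, 9+3+1, 9+2+2, 9+2+1+1, 9+1+1+1+1, 8+5, 8+4+1, 8+3+2, 8+3+1+1, 8+2+2+1, 8+2+1+1+1, 8+1+1+1+1+1, 7+6, 7+5+1, 7+4+2, 7+4+1+1, 7+3+3, 7+3+2+1, 7+3+1+1+1, 7+2+2+2, 7+2+2+1+1, 7+2+1+1+1+1, 7+1+1+1+1+1+1, 6+6+1, … (100 total). Count = 100.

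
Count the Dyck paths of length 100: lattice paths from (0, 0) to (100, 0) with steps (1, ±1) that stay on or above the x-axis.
C_50 = 1978261657756160653623774456

These Dyck paths are counted by the Catalan number C_n = (1/(n + 1)) · C(2n, n). For n = 50: C_50 = (1/51) · C(100, 50) = 100891344545564193334812497256/51 = 1978261657756160653623774456.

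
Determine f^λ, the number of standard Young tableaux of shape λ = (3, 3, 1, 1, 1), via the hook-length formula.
# SYT of shape (3, 3, 1, 1, 1) = 120

Hook-length formula: f^λ = n! / Π hook(c), product over all cells c of the Young diagram. For λ = (3, 3, 1, 1, 1), n = 9 boxes. Hook lengths by row (left-to-right, top-to-bottom): [7, 3, 2]; [6, 2, 1]; [3]; [2]; [1]. Product of hooks = 3024. So f^λ = 9! / 3024 = 362880 / 3024 = 120.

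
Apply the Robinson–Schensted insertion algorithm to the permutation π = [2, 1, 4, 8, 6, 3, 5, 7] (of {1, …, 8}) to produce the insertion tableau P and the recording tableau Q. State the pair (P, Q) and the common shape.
P = [1, 3, 5, 7] / [2, 4, 6] / [8];  Q = [1, 3, 4, 8] / [2, 5, 7] / [6];  common shape = (4, 3, 1)

Row-insert the values π_1, π_2, … into P one at a time, bumping the leftmost entry strictly greater than the inserted value down to the next row. The recording tableau Q records, in position (i, j), the step at which that cell was added to P.
  Insert 2 (step 1): P = [2];  Q = [1]
  Insert 1 (step 2): P = [1] / [2];  Q = [1] / [2]
  Insert 4 (step 3): P = [1, 4] / [2];  Q = [1, 3] / [2]
  Insert 8 (step 4): P = [1, 4, 8] / [2];  Q = [1, 3, 4] / [2]
  Insert 6 (step 5): P = [1, 4, 6] / [2, 8];  Q = [1, 3, 4] / [2, 5]
  Insert 3 (step 6): P = [1, 3, 6] / [2, 4] / [8];  Q = [1, 3, 4] / [2, 5] / [6]
  Insert 5 (step 7): P = [1, 3, 5] / [2, 4, 6] / [8];  Q = [1, 3, 4] / [2, 5, 7] / [6]
  Insert 7 (step 8): P = [1, 3, 5, 7] / [2, 4, 6] / [8];  Q = [1, 3, 4, 8] / [2, 5, 7] / [6]
Final shape: (4, 3, 1).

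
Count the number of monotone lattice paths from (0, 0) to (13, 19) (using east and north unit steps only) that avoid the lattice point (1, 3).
Number of paths = 225686580

Total paths from (0, 0) to (13, 19): C(32, 13) = 347373600. Paths through (1, 3): (paths (0, 0) → (1, 3)) × (paths (1, 3) → (13, 19)) = C(4, 1) · C(28, 12) = 4 · 30421755 = 121687020. Avoidance count = 347373600 − 121687020 = 225686580.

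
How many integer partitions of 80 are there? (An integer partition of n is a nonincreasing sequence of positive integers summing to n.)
p(80) = 15796476

Compute p(n) via the recurrence p(n, m) = p(n, m−1) + p(n−m, m), where p(n, m) counts partitions of n with all parts ≤ m and p(n) = p(n, n). The base cases are p(0, m) = 1 and p(n, 0) = 0 for n > 0. Filling the table yields p(80) = 15796476. (Euler's pentagonal recurrence is an alternative.)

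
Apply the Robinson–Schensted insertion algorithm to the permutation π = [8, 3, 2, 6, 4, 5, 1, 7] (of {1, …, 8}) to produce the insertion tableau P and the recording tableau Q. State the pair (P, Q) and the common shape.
P = [1, 4, 5, 7] / [2, 6] / [3] / [8];  Q = [1, 4, 6, 8] / [2, 5] / [3] / [7];  common shape = (4, 2, 1, 1)

Row-insert the values π_1, π_2, … into P one at a time, bumping the leftmost entry strictly greater than the inserted value down to the next row. The recording tableau Q records, in position (i, j), the step at which that cell was added to P.
  Insert 8 (step 1): P = [8];  Q = [1]
  Insert 3 (step 2): P = [3] / [8];  Q = [1] / [2]
  Insert 2 (step 3): P = [2] / [3] / [8];  Q = [1] / [2] / [3]
  Insert 6 (step 4): P = [2, 6] / [3] / [8];  Q = [1, 4] / [2] / [3]
  Insert 4 (step 5): P = [2, 4] / [3, 6] / [8];  Q = [1, 4] / [2, 5] / [3]
  Insert 5 (step 6): P = [2, 4, 5] / [3, 6] / [8];  Q = [1, 4, 6] / [2, 5] / [3]
  Insert 1 (step 7): P = [1, 4, 5] / [2, 6] / [3] / [8];  Q = [1, 4, 6] / [2, 5] / [3] / [7]
  Insert 7 (step 8): P = [1, 4, 5, 7] / [2, 6] / [3] / [8];  Q = [1, 4, 6, 8] / [2, 5] / [3] / [7]
Final shape: (4, 2, 1, 1).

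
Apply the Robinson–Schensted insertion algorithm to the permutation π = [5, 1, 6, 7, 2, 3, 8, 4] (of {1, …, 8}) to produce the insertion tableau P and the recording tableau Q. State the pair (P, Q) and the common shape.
P = [1, 2, 3, 4] / [5, 6, 7, 8];  Q = [1, 3, 4, 7] / [2, 5, 6, 8];  common shape = (4, 4)

Row-insert the values π_1, π_2, … into P one at a time, bumping the leftmost entry strictly greater than the inserted value down to the next row. The recording tableau Q records, in position (i, j), the step at which that cell was added to P.
  Insert 5 (step 1): P = [5];  Q = [1]
  Insert 1 (step 2): P = [1] / [5];  Q = [1] / [2]
  Insert 6 (step 3): P = [1, 6] / [5];  Q = [1, 3] / [2]
  Insert 7 (step 4): P = [1, 6, 7] / [5];  Q = [1, 3, 4] / [2]
  Insert 2 (step 5): P = [1, 2, 7] / [5, 6];  Q = [1, 3, 4] / [2, 5]
  Insert 3 (step 6): P = [1, 2, 3] / [5, 6, 7];  Q = [1, 3, 4] / [2, 5, 6]
  Insert 8 (step 7): P = [1, 2, 3, 8] / [5, 6, 7];  Q = [1, 3, 4, 7] / [2, 5, 6]
  Insert 4 (step 8): P = [1, 2, 3, 4] / [5, 6, 7, 8];  Q = [1, 3, 4, 7] / [2, 5, 6, 8]
Final shape: (4, 4).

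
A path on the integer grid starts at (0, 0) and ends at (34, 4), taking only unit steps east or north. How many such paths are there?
Number of paths = 73815

A monotone lattice path from (0, 0) to (34, 4) consists of 34 east steps and 4 north steps in some order, so it is determined by which 34 of the 38 steps are east. The count is C(38, 34) = 73815.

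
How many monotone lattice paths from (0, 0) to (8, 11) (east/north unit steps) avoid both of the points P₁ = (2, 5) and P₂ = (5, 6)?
Number of paths = 35010

Inclusion–exclusion. Total paths: C(19, 8) = 75582. Through P₁: C(7, 2)·C(12, 6) = 19404. Through P₂: C(11, 5)·C(8, 3) = 25872. Since P₁ is strictly southwest of P₂, a monotone path through both must visit P₁ then P₂; paths through both = C(7, 2)·C(4, 3)·C(8, 3) = 4704. Avoid both = 75582 − 19404 − 25872 + 4704 = 35010.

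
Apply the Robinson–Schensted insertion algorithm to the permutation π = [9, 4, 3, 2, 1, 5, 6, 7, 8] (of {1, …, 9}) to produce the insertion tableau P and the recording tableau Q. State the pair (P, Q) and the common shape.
P = [1, 5, 6, 7, 8] / [2] / [3] / [4] / [9];  Q = [1, 6, 7, 8, 9] / [2] / [3] / [4] / [5];  common shape = (5, 1, 1, 1, 1)

Row-insert the values π_1, π_2, … into P one at a time, bumping the leftmost entry strictly greater than the inserted value down to the next row. The recording tableau Q records, in position (i, j), the step at which that cell was added to P.
  Insert 9 (step 1): P = [9];  Q = [1]
  Insert 4 (step 2): P = [4] / [9];  Q = [1] / [2]
  Insert 3 (step 3): P = [3] / [4] / [9];  Q = [1] / [2] / [3]
  Insert 2 (step 4): P = [2] / [3] / [4] / [9];  Q = [1] / [2] / [3] / [4]
  Insert 1 (step 5): P = [1] / [2] / [3] / [4] / [9];  Q = [1] / [2] / [3] / [4] / [5]
  Insert 5 (step 6): P = [1, 5] / [2] / [3] / [4] / [9];  Q = [1, 6] / [2] / [3] / [4] / [5]
  Insert 6 (step 7): P = [1, 5, 6] / [2] / [3] / [4] / [9];  Q = [1, 6, 7] / [2] / [3] / [4] / [5]
  Insert 7 (step 8): P = [1, 5, 6, 7] / [2] / [3] / [4] / [9];  Q = [1, 6, 7, 8] / [2] / [3] / [4] / [5]
  Insert 8 (step 9): P = [1, 5, 6, 7, 8] / [2] / [3] / [4] / [9];  Q = [1, 6, 7, 8, 9] / [2] / [3] / [4] / [5]
Final shape: (5, 1, 1, 1, 1).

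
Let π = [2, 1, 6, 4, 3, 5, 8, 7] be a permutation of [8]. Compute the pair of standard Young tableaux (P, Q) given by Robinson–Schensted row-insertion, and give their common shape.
P = [1, 3, 5, 7] / [2, 4, 8] / [6];  Q = [1, 3, 6, 7] / [2, 4, 8] / [5];  common shape = (4, 3, 1)

Row-insert the values π_1, π_2, … into P one at a time, bumping the leftmost entry strictly greater than the inserted value down to the next row. The recording tableau Q records, in position (i, j), the step at which that cell was added to P.
  Insert 2 (step 1): P = [2];  Q = [1]
  Insert 1 (step 2): P = [1] / [2];  Q = [1] / [2]
  Insert 6 (step 3): P = [1, 6] / [2];  Q = [1, 3] / [2]
  Insert 4 (step 4): P = [1, 4] / [2, 6];  Q = [1, 3] / [2, 4]
  Insert 3 (step 5): P = [1, 3] / [2, 4] / [6];  Q = [1, 3] / [2, 4] / [5]
  Insert 5 (step 6): P = [1, 3, 5] / [2, 4] / [6];  Q = [1, 3, 6] / [2, 4] / [5]
  Insert 8 (step 7): P = [1, 3, 5, 8] / [2, 4] / [6];  Q = [1, 3, 6, 7] / [2, 4] / [5]
  Insert 7 (step 8): P = [1, 3, 5, 7] / [2, 4, 8] / [6];  Q = [1, 3, 6, 7] / [2, 4, 8] / [5]
Final shape: (4, 3, 1).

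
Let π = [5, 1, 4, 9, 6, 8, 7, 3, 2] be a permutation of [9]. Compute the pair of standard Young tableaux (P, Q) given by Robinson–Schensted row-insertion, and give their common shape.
P = [1, 2, 6, 7] / [3, 8] / [4] / [5] / [9];  Q = [1, 3, 4, 6] / [2, 5] / [7] / [8] / [9];  common shape = (4, 2, 1, 1, 1)

Row-insert the values π_1, π_2, … into P one at a time, bumping the leftmost entry strictly greater than the inserted value down to the next row. The recording tableau Q records, in position (i, j), the step at which that cell was added to P.
  Insert 5 (step 1): P = [5];  Q = [1]
  Insert 1 (step 2): P = [1] / [5];  Q = [1] / [2]
  Insert 4 (step 3): P = [1, 4] / [5];  Q = [1, 3] / [2]
  Insert 9 (step 4): P = [1, 4, 9] / [5];  Q = [1, 3, 4] / [2]
  Insert 6 (step 5): P = [1, 4, 6] / [5, 9];  Q = [1, 3, 4] / [2, 5]
  Insert 8 (step 6): P = [1, 4, 6, 8] / [5, 9];  Q = [1, 3, 4, 6] / [2, 5]
  Insert 7 (step 7): P = [1, 4, 6, 7] / [5, 8] / [9];  Q = [1, 3, 4, 6] / [2, 5] / [7]
  Insert 3 (step 8): P = [1, 3, 6, 7] / [4, 8] / [5] / [9];  Q = [1, 3, 4, 6] / [2, 5] / [7] / [8]
  Insert 2 (step 9): P = [1, 2, 6, 7] / [3, 8] / [4] / [5] / [9];  Q = [1, 3, 4, 6] / [2, 5] / [7] / [8] / [9]
Final shape: (4, 2, 1, 1, 1).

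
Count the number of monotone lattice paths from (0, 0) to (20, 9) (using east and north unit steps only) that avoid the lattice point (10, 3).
Number of paths = 7724717

Total paths from (0, 0) to (20, 9): C(29, 20) = 10015005. Paths through (10, 3): (paths (0, 0) → (10, 3)) × (paths (10, 3) → (20, 9)) = C(13, 10) · C(16, 10) = 286 · 8008 = 2290288. Avoidance count = 10015005 − 2290288 = 7724717.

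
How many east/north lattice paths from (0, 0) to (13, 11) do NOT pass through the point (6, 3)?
Number of paths = 1955604

Total paths from (0, 0) to (13, 11): C(24, 13) = 2496144. Paths through (6, 3): (paths (0, 0) → (6, 3)) × (paths (6, 3) → (13, 11)) = C(9, 6) · C(15, 7) = 84 · 6435 = 540540. Avoidance count = 2496144 − 540540 = 1955604.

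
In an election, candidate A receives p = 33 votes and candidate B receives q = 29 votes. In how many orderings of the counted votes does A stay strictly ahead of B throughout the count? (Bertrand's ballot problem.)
Strict-lead orderings = 26444792798594380

Total orderings of the 62 votes with 33 for A: C(62, 33) = 409894288378212890. By the Bertrand ballot formula (Cycle Lemma / reflection principle), the number of orderings in which A is strictly ahead of B throughout is (p − q)/(p + q) · C(p + q, p) = (33 − 29)/(33 + 29) · 409894288378212890 = 26444792798594380.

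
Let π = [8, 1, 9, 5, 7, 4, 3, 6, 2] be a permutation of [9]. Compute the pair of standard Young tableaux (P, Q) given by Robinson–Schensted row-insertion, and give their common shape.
P = [1, 2, 6] / [3, 7] / [4, 9] / [5] / [8];  Q = [1, 3, 5] / [2, 4] / [6, 8] / [7] / [9];  common shape = (3, 2, 2, 1, 1)

Row-insert the values π_1, π_2, … into P one at a time, bumping the leftmost entry strictly greater than the inserted value down to the next row. The recording tableau Q records, in position (i, j), the step at which that cell was added to P.
  Insert 8 (step 1): P = [8];  Q = [1]
  Insert 1 (step 2): P = [1] / [8];  Q = [1] / [2]
  Insert 9 (step 3): P = [1, 9] / [8];  Q = [1, 3] / [2]
  Insert 5 (step 4): P = [1, 5] / [8, 9];  Q = [1, 3] / [2, 4]
  Insert 7 (step 5): P = [1, 5, 7] / [8, 9];  Q = [1, 3, 5] / [2, 4]
  Insert 4 (step 6): P = [1, 4, 7] / [5, 9] / [8];  Q = [1, 3, 5] / [2, 4] / [6]
  Insert 3 (step 7): P = [1, 3, 7] / [4, 9] / [5] / [8];  Q = [1, 3, 5] / [2, 4] / [6] / [7]
  Insert 6 (step 8): P = [1, 3, 6] / [4, 7] / [5, 9] / [8];  Q = [1, 3, 5] / [2, 4] / [6, 8] / [7]
  Insert 2 (step 9): P = [1, 2, 6] / [3, 7] / [4, 9] / [5] / [8];  Q = [1, 3, 5] / [2, 4] / [6, 8] / [7] / [9]
Final shape: (3, 2, 2, 1, 1).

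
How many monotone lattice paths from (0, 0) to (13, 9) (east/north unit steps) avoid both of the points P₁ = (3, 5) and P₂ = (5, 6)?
Number of paths = 392854

Inclusion–exclusion. Total paths: C(22, 13) = 497420. Through P₁: C(8, 3)·C(14, 10) = 56056. Through P₂: C(11, 5)·C(11, 8) = 76230. Since P₁ is strictly southwest of P₂, a monotone path through both must visit P₁ then P₂; paths through both = C(8, 3)·C(3, 2)·C(11, 8) = 27720. Avoid both = 497420 − 56056 − 76230 + 27720 = 392854.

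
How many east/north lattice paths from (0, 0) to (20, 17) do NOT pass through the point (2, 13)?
Number of paths = 15904600635

Total paths from (0, 0) to (20, 17): C(37, 20) = 15905368710. Paths through (2, 13): (paths (0, 0) → (2, 13)) × (paths (2, 13) → (20, 17)) = C(15, 2) · C(22, 18) = 105 · 7315 = 768075. Avoidance count = 15905368710 − 768075 = 15904600635.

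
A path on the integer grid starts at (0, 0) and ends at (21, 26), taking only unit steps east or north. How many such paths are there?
Number of paths = 12551759587422

A monotone lattice path from (0, 0) to (21, 26) consists of 21 east steps and 26 north steps in some order, so it is determined by which 21 of the 47 steps are east. The count is C(47, 21) = 12551759587422.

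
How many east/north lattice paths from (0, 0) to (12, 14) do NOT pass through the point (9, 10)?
Number of paths = 6424470

Total paths from (0, 0) to (12, 14): C(26, 12) = 9657700. Paths through (9, 10): (paths (0, 0) → (9, 10)) × (paths (9, 10) → (12, 14)) = C(19, 9) · C(7, 3) = 92378 · 35 = 3233230. Avoidance count = 9657700 − 3233230 = 6424470.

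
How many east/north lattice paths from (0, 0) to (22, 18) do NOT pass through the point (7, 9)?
Number of paths = 98422416040

Total paths from (0, 0) to (22, 18): C(40, 22) = 113380261800. Paths through (7, 9): (paths (0, 0) → (7, 9)) × (paths (7, 9) → (22, 18)) = C(16, 7) · C(24, 15) = 11440 · 1307504 = 14957845760. Avoidance count = 113380261800 − 14957845760 = 98422416040.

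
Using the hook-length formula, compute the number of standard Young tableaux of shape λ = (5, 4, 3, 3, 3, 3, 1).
# SYT of shape (5, 4, 3, 3, 3, 3, 1) = 517316800

Hook-length formula: f^λ = n! / Π hook(c), product over all cells c of the Young diagram. For λ = (5, 4, 3, 3, 3, 3, 1), n = 22 boxes. Hook lengths by row (left-to-right, top-to-bottom): [11, 9, 8, 3, 1]; [9, 7, 6, 1]; [7, 5, 4]; [6, 4, 3]; [5, 3, 2]; [4, 2, 1]; [1]. Product of hooks = 2172751257600. So f^λ = 22! / 2172751257600 = 1124000727777607680000 / 2172751257600 = 517316800.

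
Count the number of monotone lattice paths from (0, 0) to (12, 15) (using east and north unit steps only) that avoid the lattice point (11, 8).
Number of paths = 16779204

Total paths from (0, 0) to (12, 15): C(27, 12) = 17383860. Paths through (11, 8): (paths (0, 0) → (11, 8)) × (paths (11, 8) → (12, 15)) = C(19, 11) · C(8, 1) = 75582 · 8 = 604656. Avoidance count = 17383860 − 604656 = 16779204.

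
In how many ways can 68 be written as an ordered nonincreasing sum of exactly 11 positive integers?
p(68, 11 parts) = 188556

Partitions of n into exactly k parts are in bijection with partitions of n − k into at most k parts (subtract 1 from each part). So p(68, exactly 11) = p(57, parts ≤ 11). Computing via the recurrence p(m, j) = p(m, j−1) + p(m−j, j) gives 188556.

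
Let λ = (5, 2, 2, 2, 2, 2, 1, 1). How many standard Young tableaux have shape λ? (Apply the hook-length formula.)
# SYT of shape (5, 2, 2, 2, 2, 2, 1, 1) = 340340

Hook-length formula: f^λ = n! / Π hook(c), product over all cells c of the Young diagram. For λ = (5, 2, 2, 2, 2, 2, 1, 1), n = 17 boxes. Hook lengths by row (left-to-right, top-to-bottom): [12, 9, 3, 2, 1]; [8, 5]; [7, 4]; [6, 3]; [5, 2]; [4, 1]; [2]; [1]. Product of hooks = 1045094400. So f^λ = 17! / 1045094400 = 355687428096000 / 1045094400 = 340340.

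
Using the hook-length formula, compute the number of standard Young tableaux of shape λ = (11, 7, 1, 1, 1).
# SYT of shape (11, 7, 1, 1, 1) = 9876048

Hook-length formula: f^λ = n! / Π hook(c), product over all cells c of the Young diagram. For λ = (11, 7, 1, 1, 1), n = 21 boxes. Hook lengths by row (left-to-right, top-to-bottom): [15, 11, 10, 9, 8, 7, 6, 4, 3, 2, 1]; [10, 6, 5, 4, 3, 2, 1]; [3]; [2]; [1]. Product of hooks = 5173217280000. So f^λ = 21! / 5173217280000 = 51090942171709440000 / 5173217280000 = 9876048.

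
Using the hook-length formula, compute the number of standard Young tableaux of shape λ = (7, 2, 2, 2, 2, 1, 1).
# SYT of shape (7, 2, 2, 2, 2, 1, 1) = 565488

Hook-length formula: f^λ = n! / Π hook(c), product over all cells c of the Young diagram. For λ = (7, 2, 2, 2, 2, 1, 1), n = 17 boxes. Hook lengths by row (left-to-right, top-to-bottom): [13, 10, 5, 4, 3, 2, 1]; [7, 4]; [6, 3]; [5, 2]; [4, 1]; [2]; [1]. Product of hooks = 628992000. So f^λ = 17! / 628992000 = 355687428096000 / 628992000 = 565488.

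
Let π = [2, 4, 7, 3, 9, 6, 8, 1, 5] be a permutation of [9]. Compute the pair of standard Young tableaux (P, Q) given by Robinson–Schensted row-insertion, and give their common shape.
P = [1, 3, 5, 8] / [2, 6, 9] / [4, 7];  Q = [1, 2, 3, 5] / [4, 6, 7] / [8, 9];  common shape = (4, 3, 2)

Row-insert the values π_1, π_2, … into P one at a time, bumping the leftmost entry strictly greater than the inserted value down to the next row. The recording tableau Q records, in position (i, j), the step at which that cell was added to P.
  Insert 2 (step 1): P = [2];  Q = [1]
  Insert 4 (step 2): P = [2, 4];  Q = [1, 2]
  Insert 7 (step 3): P = [2, 4, 7];  Q = [1, 2, 3]
  Insert 3 (step 4): P = [2, 3, 7] / [4];  Q = [1, 2, 3] / [4]
  Insert 9 (step 5): P = [2, 3, 7, 9] / [4];  Q = [1, 2, 3, 5] / [4]
  Insert 6 (step 6): P = [2, 3, 6, 9] / [4, 7];  Q = [1, 2, 3, 5] / [4, 6]
  Insert 8 (step 7): P = [2, 3, 6, 8] / [4, 7, 9];  Q = [1, 2, 3, 5] / [4, 6, 7]
  Insert 1 (step 8): P = [1, 3, 6, 8] / [2, 7, 9] / [4];  Q = [1, 2, 3, 5] / [4, 6, 7] / [8]
  Insert 5 (step 9): P = [1, 3, 5, 8] / [2, 6, 9] / [4, 7];  Q = [1, 2, 3, 5] / [4, 6, 7] / [8, 9]
Final shape: (4, 3, 2).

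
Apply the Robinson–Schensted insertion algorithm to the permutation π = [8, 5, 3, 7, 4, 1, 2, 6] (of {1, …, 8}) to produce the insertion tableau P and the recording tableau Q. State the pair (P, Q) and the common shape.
P = [1, 2, 6] / [3, 4] / [5, 7] / [8];  Q = [1, 4, 8] / [2, 5] / [3, 7] / [6];  common shape = (3, 2, 2, 1)

Row-insert the values π_1, π_2, … into P one at a time, bumping the leftmost entry strictly greater than the inserted value down to the next row. The recording tableau Q records, in position (i, j), the step at which that cell was added to P.
  Insert 8 (step 1): P = [8];  Q = [1]
  Insert 5 (step 2): P = [5] / [8];  Q = [1] / [2]
  Insert 3 (step 3): P = [3] / [5] / [8];  Q = [1] / [2] / [3]
  Insert 7 (step 4): P = [3, 7] / [5] / [8];  Q = [1, 4] / [2] / [3]
  Insert 4 (step 5): P = [3, 4] / [5, 7] / [8];  Q = [1, 4] / [2, 5] / [3]
  Insert 1 (step 6): P = [1, 4] / [3, 7] / [5] / [8];  Q = [1, 4] / [2, 5] / [3] / [6]
  Insert 2 (step 7): P = [1, 2] / [3, 4] / [5, 7] / [8];  Q = [1, 4] / [2, 5] / [3, 7] / [6]
  Insert 6 (step 8): P = [1, 2, 6] / [3, 4] / [5, 7] / [8];  Q = [1, 4, 8] / [2, 5] / [3, 7] / [6]
Final shape: (3, 2, 2, 1).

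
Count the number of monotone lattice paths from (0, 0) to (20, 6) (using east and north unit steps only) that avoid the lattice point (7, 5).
Number of paths = 219142

Total paths from (0, 0) to (20, 6): C(26, 20) = 230230. Paths through (7, 5): (paths (0, 0) → (7, 5)) × (paths (7, 5) → (20, 6)) = C(12, 7) · C(14, 13) = 792 · 14 = 11088. Avoidance count = 230230 − 11088 = 219142.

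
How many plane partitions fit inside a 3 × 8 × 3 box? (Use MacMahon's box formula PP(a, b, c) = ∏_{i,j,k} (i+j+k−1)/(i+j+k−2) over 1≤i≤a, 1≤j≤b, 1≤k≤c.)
PP(3, 8, 3) = 259545

Evaluate the triple product over i = 1..3, j = 1..8, k = 1..3. The factors are (2/1) · (3/2) · (4/3) · (3/2) · (4/3) · (5/4) · (4/3) · (5/4) · … (72 factors total). The numerators and denominators telescope so the product is an integer; carrying out the multiplication exactly gives PP(3, 8, 3) = 259545.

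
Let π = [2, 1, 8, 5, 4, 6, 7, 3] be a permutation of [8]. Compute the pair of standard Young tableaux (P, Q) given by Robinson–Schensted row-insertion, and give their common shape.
P = [1, 3, 6, 7] / [2, 4] / [5] / [8];  Q = [1, 3, 6, 7] / [2, 4] / [5] / [8];  common shape = (4, 2, 1, 1)

Row-insert the values π_1, π_2, … into P one at a time, bumping the leftmost entry strictly greater than the inserted value down to the next row. The recording tableau Q records, in position (i, j), the step at which that cell was added to P.
  Insert 2 (step 1): P = [2];  Q = [1]
  Insert 1 (step 2): P = [1] / [2];  Q = [1] / [2]
  Insert 8 (step 3): P = [1, 8] / [2];  Q = [1, 3] / [2]
  Insert 5 (step 4): P = [1, 5] / [2, 8];  Q = [1, 3] / [2, 4]
  Insert 4 (step 5): P = [1, 4] / [2, 5] / [8];  Q = [1, 3] / [2, 4] / [5]
  Insert 6 (step 6): P = [1, 4, 6] / [2, 5] / [8];  Q = [1, 3, 6] / [2, 4] / [5]
  Insert 7 (step 7): P = [1, 4, 6, 7] / [2, 5] / [8];  Q = [1, 3, 6, 7] / [2, 4] / [5]
  Insert 3 (step 8): P = [1, 3, 6, 7] / [2, 4] / [5] / [8];  Q = [1, 3, 6, 7] / [2, 4] / [5] / [8]
Final shape: (4, 2, 1, 1).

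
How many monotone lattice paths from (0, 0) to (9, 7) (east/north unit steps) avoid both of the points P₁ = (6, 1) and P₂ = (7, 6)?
Number of paths = 5830

Inclusion–exclusion. Total paths: C(16, 9) = 11440. Through P₁: C(7, 6)·C(9, 3) = 588. Through P₂: C(13, 7)·C(3, 2) = 5148. Since P₁ is strictly southwest of P₂, a monotone path through both must visit P₁ then P₂; paths through both = C(7, 6)·C(6, 1)·C(3, 2) = 126. Avoid both = 11440 − 588 − 5148 + 126 = 5830.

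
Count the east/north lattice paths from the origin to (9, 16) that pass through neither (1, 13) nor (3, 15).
Number of paths = 2035541

Inclusion–exclusion. Total paths: C(25, 9) = 2042975. Through P₁: C(14, 1)·C(11, 8) = 2310. Through P₂: C(18, 3)·C(7, 6) = 5712. Since P₁ is strictly southwest of P₂, a monotone path through both must visit P₁ then P₂; paths through both = C(14, 1)·C(4, 2)·C(7, 6) = 588. Avoid both = 2042975 − 2310 − 5712 + 588 = 2035541.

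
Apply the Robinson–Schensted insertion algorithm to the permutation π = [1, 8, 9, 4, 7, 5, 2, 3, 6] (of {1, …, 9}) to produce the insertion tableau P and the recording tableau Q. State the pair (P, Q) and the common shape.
P = [1, 2, 3, 6] / [4, 5] / [7, 9] / [8];  Q = [1, 2, 3, 9] / [4, 5] / [6, 8] / [7];  common shape = (4, 2, 2, 1)

Row-insert the values π_1, π_2, … into P one at a time, bumping the leftmost entry strictly greater than the inserted value down to the next row. The recording tableau Q records, in position (i, j), the step at which that cell was added to P.
  Insert 1 (step 1): P = [1];  Q = [1]
  Insert 8 (step 2): P = [1, 8];  Q = [1, 2]
  Insert 9 (step 3): P = [1, 8, 9];  Q = [1, 2, 3]
  Insert 4 (step 4): P = [1, 4, 9] / [8];  Q = [1, 2, 3] / [4]
  Insert 7 (step 5): P = [1, 4, 7] / [8, 9];  Q = [1, 2, 3] / [4, 5]
  Insert 5 (step 6): P = [1, 4, 5] / [7, 9] / [8];  Q = [1, 2, 3] / [4, 5] / [6]
  Insert 2 (step 7): P = [1, 2, 5] / [4, 9] / [7] / [8];  Q = [1, 2, 3] / [4, 5] / [6] / [7]
  Insert 3 (step 8): P = [1, 2, 3] / [4, 5] / [7, 9] / [8];  Q = [1, 2, 3] / [4, 5] / [6, 8] / [7]
  Insert 6 (step 9): P = [1, 2, 3, 6] / [4, 5] / [7, 9] / [8];  Q = [1, 2, 3, 9] / [4, 5] / [6, 8] / [7]
Final shape: (4, 2, 2, 1).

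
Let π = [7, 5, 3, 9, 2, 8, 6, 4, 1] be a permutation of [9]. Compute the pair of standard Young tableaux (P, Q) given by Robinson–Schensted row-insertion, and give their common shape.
P = [1, 4] / [2, 6] / [3, 8] / [5, 9] / [7];  Q = [1, 4] / [2, 6] / [3, 7] / [5, 8] / [9];  common shape = (2, 2, 2, 2, 1)

Row-insert the values π_1, π_2, … into P one at a time, bumping the leftmost entry strictly greater than the inserted value down to the next row. The recording tableau Q records, in position (i, j), the step at which that cell was added to P.
  Insert 7 (step 1): P = [7];  Q = [1]
  Insert 5 (step 2): P = [5] / [7];  Q = [1] / [2]
  Insert 3 (step 3): P = [3] / [5] / [7];  Q = [1] / [2] / [3]
  Insert 9 (step 4): P = [3, 9] / [5] / [7];  Q = [1, 4] / [2] / [3]
  Insert 2 (step 5): P = [2, 9] / [3] / [5] / [7];  Q = [1, 4] / [2] / [3] / [5]
  Insert 8 (step 6): P = [2, 8] / [3, 9] / [5] / [7];  Q = [1, 4] / [2, 6] / [3] / [5]
  Insert 6 (step 7): P = [2, 6] / [3, 8] / [5, 9] / [7];  Q = [1, 4] / [2, 6] / [3, 7] / [5]
  Insert 4 (step 8): P = [2, 4] / [3, 6] / [5, 8] / [7, 9];  Q = [1, 4] / [2, 6] / [3, 7] / [5, 8]
  Insert 1 (step 9): P = [1, 4] / [2, 6] / [3, 8] / [5, 9] / [7];  Q = [1, 4] / [2, 6] / [3, 7] / [5, 8] / [9]
Final shape: (2, 2, 2, 2, 1).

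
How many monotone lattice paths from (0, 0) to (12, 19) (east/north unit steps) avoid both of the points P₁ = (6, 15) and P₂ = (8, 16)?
Number of paths = 109681320

Inclusion–exclusion. Total paths: C(31, 12) = 141120525. Through P₁: C(21, 6)·C(10, 6) = 11395440. Through P₂: C(24, 8)·C(7, 4) = 25741485. Since P₁ is strictly southwest of P₂, a monotone path through both must visit P₁ then P₂; paths through both = C(21, 6)·C(3, 2)·C(7, 4) = 5697720. Avoid both = 141120525 − 11395440 − 25741485 + 5697720 = 109681320.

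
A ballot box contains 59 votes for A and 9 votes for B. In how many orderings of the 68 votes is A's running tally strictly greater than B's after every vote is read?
Strict-lead orderings = 36235342000

Total orderings of the 68 votes with 59 for A: C(68, 59) = 49280065120. By the Bertrand ballot formula (Cycle Lemma / reflection principle), the number of orderings in which A is strictly ahead of B throughout is (p − q)/(p + q) · C(p + q, p) = (59 − 9)/(59 + 9) · 49280065120 = 36235342000.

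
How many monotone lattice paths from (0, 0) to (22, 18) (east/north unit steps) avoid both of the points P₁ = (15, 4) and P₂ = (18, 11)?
Number of paths = 101665944420

Inclusion–exclusion. Total paths: C(40, 22) = 113380261800. Through P₁: C(19, 15)·C(21, 7) = 450701280. Through P₂: C(29, 18)·C(11, 4) = 11417105700. Since P₁ is strictly southwest of P₂, a monotone path through both must visit P₁ then P₂; paths through both = C(19, 15)·C(10, 3)·C(11, 4) = 153489600. Avoid both = 113380261800 − 450701280 − 11417105700 + 153489600 = 101665944420.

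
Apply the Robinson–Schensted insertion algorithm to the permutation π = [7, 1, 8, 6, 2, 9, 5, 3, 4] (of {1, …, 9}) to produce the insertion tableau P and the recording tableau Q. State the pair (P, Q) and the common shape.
P = [1, 2, 3, 4] / [5, 8, 9] / [6] / [7];  Q = [1, 3, 6, 9] / [2, 4, 7] / [5] / [8];  common shape = (4, 3, 1, 1)

Row-insert the values π_1, π_2, … into P one at a time, bumping the leftmost entry strictly greater than the inserted value down to the next row. The recording tableau Q records, in position (i, j), the step at which that cell was added to P.
  Insert 7 (step 1): P = [7];  Q = [1]
  Insert 1 (step 2): P = [1] / [7];  Q = [1] / [2]
  Insert 8 (step 3): P = [1, 8] / [7];  Q = [1, 3] / [2]
  Insert 6 (step 4): P = [1, 6] / [7, 8];  Q = [1, 3] / [2, 4]
  Insert 2 (step 5): P = [1, 2] / [6, 8] / [7];  Q = [1, 3] / [2, 4] / [5]
  Insert 9 (step 6): P = [1, 2, 9] / [6, 8] / [7];  Q = [1, 3, 6] / [2, 4] / [5]
  Insert 5 (step 7): P = [1, 2, 5] / [6, 8, 9] / [7];  Q = [1, 3, 6] / [2, 4, 7] / [5]
  Insert 3 (step 8): P = [1, 2, 3] / [5, 8, 9] / [6] / [7];  Q = [1, 3, 6] / [2, 4, 7] / [5] / [8]
  Insert 4 (step 9): P = [1, 2, 3, 4] / [5, 8, 9] / [6] / [7];  Q = [1, 3, 6, 9] / [2, 4, 7] / [5] / [8]
Final shape: (4, 3, 1, 1).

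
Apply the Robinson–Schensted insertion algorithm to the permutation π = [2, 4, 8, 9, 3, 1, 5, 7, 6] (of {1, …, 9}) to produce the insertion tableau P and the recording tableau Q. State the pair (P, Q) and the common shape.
P = [1, 3, 5, 6] / [2, 7, 9] / [4, 8];  Q = [1, 2, 3, 4] / [5, 7, 8] / [6, 9];  common shape = (4, 3, 2)

Row-insert the values π_1, π_2, … into P one at a time, bumping the leftmost entry strictly greater than the inserted value down to the next row. The recording tableau Q records, in position (i, j), the step at which that cell was added to P.
  Insert 2 (step 1): P = [2];  Q = [1]
  Insert 4 (step 2): P = [2, 4];  Q = [1, 2]
  Insert 8 (step 3): P = [2, 4, 8];  Q = [1, 2, 3]
  Insert 9 (step 4): P = [2, 4, 8, 9];  Q = [1, 2, 3, 4]
  Insert 3 (step 5): P = [2, 3, 8, 9] / [4];  Q = [1, 2, 3, 4] / [5]
  Insert 1 (step 6): P = [1, 3, 8, 9] / [2] / [4];  Q = [1, 2, 3, 4] / [5] / [6]
  Insert 5 (step 7): P = [1, 3, 5, 9] / [2, 8] / [4];  Q = [1, 2, 3, 4] / [5, 7] / [6]
  Insert 7 (step 8): P = [1, 3, 5, 7] / [2, 8, 9] / [4];  Q = [1, 2, 3, 4] / [5, 7, 8] / [6]
  Insert 6 (step 9): P = [1, 3, 5, 6] / [2, 7, 9] / [4, 8];  Q = [1, 2, 3, 4] / [5, 7, 8] / [6, 9]
Final shape: (4, 3, 2).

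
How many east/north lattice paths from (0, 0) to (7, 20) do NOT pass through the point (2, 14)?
Number of paths = 832590

Total paths from (0, 0) to (7, 20): C(27, 7) = 888030. Paths through (2, 14): (paths (0, 0) → (2, 14)) × (paths (2, 14) → (7, 20)) = C(16, 2) · C(11, 5) = 120 · 462 = 55440. Avoidance count = 888030 − 55440 = 832590.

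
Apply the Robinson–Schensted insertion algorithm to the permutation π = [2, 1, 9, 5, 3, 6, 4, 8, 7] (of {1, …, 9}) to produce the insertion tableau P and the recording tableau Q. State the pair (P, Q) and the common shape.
P = [1, 3, 4, 7] / [2, 5, 6, 8] / [9];  Q = [1, 3, 6, 8] / [2, 4, 7, 9] / [5];  common shape = (4, 4, 1)

Row-insert the values π_1, π_2, … into P one at a time, bumping the leftmost entry strictly greater than the inserted value down to the next row. The recording tableau Q records, in position (i, j), the step at which that cell was added to P.
  Insert 2 (step 1): P = [2];  Q = [1]
  Insert 1 (step 2): P = [1] / [2];  Q = [1] / [2]
  Insert 9 (step 3): P = [1, 9] / [2];  Q = [1, 3] / [2]
  Insert 5 (step 4): P = [1, 5] / [2, 9];  Q = [1, 3] / [2, 4]
  Insert 3 (step 5): P = [1, 3] / [2, 5] / [9];  Q = [1, 3] / [2, 4] / [5]
  Insert 6 (step 6): P = [1, 3, 6] / [2, 5] / [9];  Q = [1, 3, 6] / [2, 4] / [5]
  Insert 4 (step 7): P = [1, 3, 4] / [2, 5, 6] / [9];  Q = [1, 3, 6] / [2, 4, 7] / [5]
  Insert 8 (step 8): P = [1, 3, 4, 8] / [2, 5, 6] / [9];  Q = [1, 3, 6, 8] / [2, 4, 7] / [5]
  Insert 7 (step 9): P = [1, 3, 4, 7] / [2, 5, 6, 8] / [9];  Q = [1, 3, 6, 8] / [2, 4, 7, 9] / [5]
Final shape: (4, 4, 1).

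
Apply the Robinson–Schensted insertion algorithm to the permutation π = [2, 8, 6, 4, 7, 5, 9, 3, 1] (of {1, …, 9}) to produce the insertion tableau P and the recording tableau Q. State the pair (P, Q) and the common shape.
P = [1, 3, 5, 9] / [2, 7] / [4] / [6] / [8];  Q = [1, 2, 5, 7] / [3, 6] / [4] / [8] / [9];  common shape = (4, 2, 1, 1, 1)

Row-insert the values π_1, π_2, … into P one at a time, bumping the leftmost entry strictly greater than the inserted value down to the next row. The recording tableau Q records, in position (i, j), the step at which that cell was added to P.
  Insert 2 (step 1): P = [2];  Q = [1]
  Insert 8 (step 2): P = [2, 8];  Q = [1, 2]
  Insert 6 (step 3): P = [2, 6] / [8];  Q = [1, 2] / [3]
  Insert 4 (step 4): P = [2, 4] / [6] / [8];  Q = [1, 2] / [3] / [4]
  Insert 7 (step 5): P = [2, 4, 7] / [6] / [8];  Q = [1, 2, 5] / [3] / [4]
  Insert 5 (step 6): P = [2, 4, 5] / [6, 7] / [8];  Q = [1, 2, 5] / [3, 6] / [4]
  Insert 9 (step 7): P = [2, 4, 5, 9] / [6, 7] / [8];  Q = [1, 2, 5, 7] / [3, 6] / [4]
  Insert 3 (step 8): P = [2, 3, 5, 9] / [4, 7] / [6] / [8];  Q = [1, 2, 5, 7] / [3, 6] / [4] / [8]
  Insert 1 (step 9): P = [1, 3, 5, 9] / [2, 7] / [4] / [6] / [8];  Q = [1, 2, 5, 7] / [3, 6] / [4] / [8] / [9]
Final shape: (4, 2, 1, 1, 1).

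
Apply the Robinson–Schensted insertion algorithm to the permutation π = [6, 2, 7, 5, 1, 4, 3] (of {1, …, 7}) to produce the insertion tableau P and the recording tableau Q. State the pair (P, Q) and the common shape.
P = [1, 3] / [2, 4] / [5, 7] / [6];  Q = [1, 3] / [2, 4] / [5, 6] / [7];  common shape = (2, 2, 2, 1)

Row-insert the values π_1, π_2, … into P one at a time, bumping the leftmost entry strictly greater than the inserted value down to the next row. The recording tableau Q records, in position (i, j), the step at which that cell was added to P.
  Insert 6 (step 1): P = [6];  Q = [1]
  Insert 2 (step 2): P = [2] / [6];  Q = [1] / [2]
  Insert 7 (step 3): P = [2, 7] / [6];  Q = [1, 3] / [2]
  Insert 5 (step 4): P = [2, 5] / [6, 7];  Q = [1, 3] / [2, 4]
  Insert 1 (step 5): P = [1, 5] / [2, 7] / [6];  Q = [1, 3] / [2, 4] / [5]
  Insert 4 (step 6): P = [1, 4] / [2, 5] / [6, 7];  Q = [1, 3] / [2, 4] / [5, 6]
  Insert 3 (step 7): P = [1, 3] / [2, 4] / [5, 7] / [6];  Q = [1, 3] / [2, 4] / [5, 6] / [7]
Final shape: (2, 2, 2, 1).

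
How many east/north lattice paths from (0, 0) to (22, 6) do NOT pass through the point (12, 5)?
Number of paths = 308672

Total paths from (0, 0) to (22, 6): C(28, 22) = 376740. Paths through (12, 5): (paths (0, 0) → (12, 5)) × (paths (12, 5) → (22, 6)) = C(17, 12) · C(11, 10) = 6188 · 11 = 68068. Avoidance count = 376740 − 68068 = 308672.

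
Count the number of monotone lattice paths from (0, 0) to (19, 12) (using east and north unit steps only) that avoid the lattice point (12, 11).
Number of paths = 130303901

Total paths from (0, 0) to (19, 12): C(31, 19) = 141120525. Paths through (12, 11): (paths (0, 0) → (12, 11)) × (paths (12, 11) → (19, 12)) = C(23, 12) · C(8, 7) = 1352078 · 8 = 10816624. Avoidance count = 141120525 − 10816624 = 130303901.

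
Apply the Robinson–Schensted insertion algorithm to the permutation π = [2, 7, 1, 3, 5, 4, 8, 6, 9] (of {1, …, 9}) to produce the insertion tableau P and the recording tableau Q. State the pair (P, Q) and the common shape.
P = [1, 3, 4, 6, 9] / [2, 5, 8] / [7];  Q = [1, 2, 5, 7, 9] / [3, 4, 8] / [6];  common shape = (5, 3, 1)

Row-insert the values π_1, π_2, … into P one at a time, bumping the leftmost entry strictly greater than the inserted value down to the next row. The recording tableau Q records, in position (i, j), the step at which that cell was added to P.
  Insert 2 (step 1): P = [2];  Q = [1]
  Insert 7 (step 2): P = [2, 7];  Q = [1, 2]
  Insert 1 (step 3): P = [1, 7] / [2];  Q = [1, 2] / [3]
  Insert 3 (step 4): P = [1, 3] / [2, 7];  Q = [1, 2] / [3, 4]
  Insert 5 (step 5): P = [1, 3, 5] / [2, 7];  Q = [1, 2, 5] / [3, 4]
  Insert 4 (step 6): P = [1, 3, 4] / [2, 5] / [7];  Q = [1, 2, 5] / [3, 4] / [6]
  Insert 8 (step 7): P = [1, 3, 4, 8] / [2, 5] / [7];  Q = [1, 2, 5, 7] / [3, 4] / [6]
  Insert 6 (step 8): P = [1, 3, 4, 6] / [2, 5, 8] / [7];  Q = [1, 2, 5, 7] / [3, 4, 8] / [6]
  Insert 9 (step 9): P = [1, 3, 4, 6, 9] / [2, 5, 8] / [7];  Q = [1, 2, 5, 7, 9] / [3, 4, 8] / [6]
Final shape: (5, 3, 1).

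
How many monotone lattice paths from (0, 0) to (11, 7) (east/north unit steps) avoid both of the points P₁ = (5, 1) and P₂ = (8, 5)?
Number of paths = 15510

Inclusion–exclusion. Total paths: C(18, 11) = 31824. Through P₁: C(6, 5)·C(12, 6) = 5544. Through P₂: C(13, 8)·C(5, 3) = 12870. Since P₁ is strictly southwest of P₂, a monotone path through both must visit P₁ then P₂; paths through both = C(6, 5)·C(7, 3)·C(5, 3) = 2100. Avoid both = 31824 − 5544 − 12870 + 2100 = 15510.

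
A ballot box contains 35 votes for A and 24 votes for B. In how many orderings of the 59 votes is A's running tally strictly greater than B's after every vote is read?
Strict-lead orderings = 4032978938683695

Total orderings of the 59 votes with 35 for A: C(59, 35) = 21631432489303455. By the Bertrand ballot formula (Cycle Lemma / reflection principle), the number of orderings in which A is strictly ahead of B throughout is (p − q)/(p + q) · C(p + q, p) = (35 − 24)/(35 + 24) · 21631432489303455 = 4032978938683695.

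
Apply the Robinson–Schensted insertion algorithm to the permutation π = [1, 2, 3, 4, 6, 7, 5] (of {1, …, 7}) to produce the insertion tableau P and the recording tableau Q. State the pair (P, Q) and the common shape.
P = [1, 2, 3, 4, 5, 7] / [6];  Q = [1, 2, 3, 4, 5, 6] / [7];  common shape = (6, 1)

Row-insert the values π_1, π_2, … into P one at a time, bumping the leftmost entry strictly greater than the inserted value down to the next row. The recording tableau Q records, in position (i, j), the step at which that cell was added to P.
  Insert 1 (step 1): P = [1];  Q = [1]
  Insert 2 (step 2): P = [1, 2];  Q = [1, 2]
  Insert 3 (step 3): P = [1, 2, 3];  Q = [1, 2, 3]
  Insert 4 (step 4): P = [1, 2, 3, 4];  Q = [1, 2, 3, 4]
  Insert 6 (step 5): P = [1, 2, 3, 4, 6];  Q = [1, 2, 3, 4, 5]
  Insert 7 (step 6): P = [1, 2, 3, 4, 6, 7];  Q = [1, 2, 3, 4, 5, 6]
  Insert 5 (step 7): P = [1, 2, 3, 4, 5, 7] / [6];  Q = [1, 2, 3, 4, 5, 6] / [7]
Final shape: (6, 1).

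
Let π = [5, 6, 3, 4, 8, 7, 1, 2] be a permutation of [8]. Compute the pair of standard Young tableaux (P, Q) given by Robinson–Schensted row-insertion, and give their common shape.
P = [1, 2, 7] / [3, 4, 8] / [5, 6];  Q = [1, 2, 5] / [3, 4, 6] / [7, 8];  common shape = (3, 3, 2)

Row-insert the values π_1, π_2, … into P one at a time, bumping the leftmost entry strictly greater than the inserted value down to the next row. The recording tableau Q records, in position (i, j), the step at which that cell was added to P.
  Insert 5 (step 1): P = [5];  Q = [1]
  Insert 6 (step 2): P = [5, 6];  Q = [1, 2]
  Insert 3 (step 3): P = [3, 6] / [5];  Q = [1, 2] / [3]
  Insert 4 (step 4): P = [3, 4] / [5, 6];  Q = [1, 2] / [3, 4]
  Insert 8 (step 5): P = [3, 4, 8] / [5, 6];  Q = [1, 2, 5] / [3, 4]
  Insert 7 (step 6): P = [3, 4, 7] / [5, 6, 8];  Q = [1, 2, 5] / [3, 4, 6]
  Insert 1 (step 7): P = [1, 4, 7] / [3, 6, 8] / [5];  Q = [1, 2, 5] / [3, 4, 6] / [7]
  Insert 2 (step 8): P = [1, 2, 7] / [3, 4, 8] / [5, 6];  Q = [1, 2, 5] / [3, 4, 6] / [7, 8]
Final shape: (3, 3, 2).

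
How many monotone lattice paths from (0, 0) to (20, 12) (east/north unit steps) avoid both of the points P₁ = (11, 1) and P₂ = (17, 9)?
Number of paths = 162007040

Inclusion–exclusion. Total paths: C(32, 20) = 225792840. Through P₁: C(12, 11)·C(20, 9) = 2015520. Through P₂: C(26, 17)·C(6, 3) = 62491000. Since P₁ is strictly southwest of P₂, a monotone path through both must visit P₁ then P₂; paths through both = C(12, 11)·C(14, 6)·C(6, 3) = 720720. Avoid both = 225792840 − 2015520 − 62491000 + 720720 = 162007040.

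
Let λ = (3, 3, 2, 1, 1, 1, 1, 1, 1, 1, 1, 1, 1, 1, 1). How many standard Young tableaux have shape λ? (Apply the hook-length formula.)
# SYT of shape (3, 3, 2, 1, 1, 1, 1, 1, 1, 1, 1, 1, 1, 1, 1) = 55575

Hook-length formula: f^λ = n! / Π hook(c), product over all cells c of the Young diagram. For λ = (3, 3, 2, 1, 1, 1, 1, 1, 1, 1, 1, 1, 1, 1, 1), n = 20 boxes. Hook lengths by row (left-to-right, top-to-bottom): [17, 4, 2]; [16, 3, 1]; [14, 1]; [12]; [11]; [10]; [9]; [8]; [7]; [6]; [5]; [4]; [3]; [2]; [1]. Product of hooks = 43776914227200. So f^λ = 20! / 43776914227200 = 2432902008176640000 / 43776914227200 = 55575.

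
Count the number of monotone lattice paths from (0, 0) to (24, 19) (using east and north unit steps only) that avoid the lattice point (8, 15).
Number of paths = 798096860520

Total paths from (0, 0) to (24, 19): C(43, 24) = 800472431850. Paths through (8, 15): (paths (0, 0) → (8, 15)) × (paths (8, 15) → (24, 19)) = C(23, 8) · C(20, 16) = 490314 · 4845 = 2375571330. Avoidance count = 800472431850 − 2375571330 = 798096860520.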